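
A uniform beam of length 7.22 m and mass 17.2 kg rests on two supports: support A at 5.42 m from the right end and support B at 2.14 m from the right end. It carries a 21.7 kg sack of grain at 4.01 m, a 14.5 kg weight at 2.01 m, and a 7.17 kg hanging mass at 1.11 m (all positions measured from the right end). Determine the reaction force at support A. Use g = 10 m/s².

About support B:
Beam weight: 17.2 × 10 = 172 N down at 3.61 m → arm 1.47 m, τ = 172 × 1.47 = 252.8 N·m counterclockwise.
Sack of grain: 21.7 × 10 = 217 N down at 4.01 m → arm 1.87 m, τ = 217 × 1.87 = 405.8 N·m counterclockwise.
Weight: 14.5 × 10 = 145 N down at 2.01 m → arm 0.13 m, τ = 145 × 0.13 = 18.85 N·m clockwise.
Hanging mass: 7.17 × 10 = 71.7 N down at 1.11 m → arm 1.03 m, τ = 71.7 × 1.03 = 73.85 N·m clockwise.
Net load moment about support B = 565.9 N·m counterclockwise.
Reaction R at support A is upward at 5.42 m, arm 3.28 m → moment R × 3.28 clockwise.
For rotational equilibrium, R × 3.28 = 565.9, so R = 173 N.

R_A ≈ 173 N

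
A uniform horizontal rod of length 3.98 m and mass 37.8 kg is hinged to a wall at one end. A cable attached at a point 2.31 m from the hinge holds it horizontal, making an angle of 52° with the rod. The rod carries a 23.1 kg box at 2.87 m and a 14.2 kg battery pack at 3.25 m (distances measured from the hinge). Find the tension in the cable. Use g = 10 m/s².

T ≈ 1030 N

Take moments about the hinge.
Beam weight: 37.8 × 10 = 378 N down at 1.99 m → arm 1.99 m, τ = 378 × 1.99 = 752.2 N·m clockwise.
Box: 23.1 × 10 = 231 N down at 2.87 m → arm 2.87 m, τ = 231 × 2.87 = 663 N·m clockwise.
Battery pack: 14.2 × 10 = 142 N down at 3.25 m → arm 3.25 m, τ = 142 × 3.25 = 461.5 N·m clockwise.
Total clockwise load moment = 1877 N·m.
The cable tension T acts at 2.31 m; only its component perpendicular to the rod, T sinθ, produces torque. sin 52° = 0.788.
Setting net torque to zero: T × 2.31 × 0.788 = 1877 → T = 1877 / 1.82 = 1030 N.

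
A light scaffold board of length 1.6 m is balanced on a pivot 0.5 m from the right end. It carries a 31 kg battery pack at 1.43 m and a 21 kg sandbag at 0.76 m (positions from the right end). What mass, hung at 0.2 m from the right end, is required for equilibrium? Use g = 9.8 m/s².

Sum moments about the pivot (at 0.5 m from the right end) (the support reaction has zero arm there).
Battery pack: 31 × 9.8 = 303.8 N down at 1.43 m → arm 0.93 m, τ = 303.8 × 0.93 = 282.5 N·m counterclockwise.
Sandbag: 21 × 9.8 = 205.8 N down at 0.76 m → arm 0.26 m, τ = 205.8 × 0.26 = 53.51 N·m counterclockwise.
Net moment of known loads = 336 N·m counterclockwise.
An unknown mass m at 0.2 m has arm 0.3 m; its moment is m·g·0.3 clockwise.
Setting net torque to zero: m × 9.8 × 0.3 = 336 → m = 336 / (9.8 × 0.3) = 114 kg.

m ≈ 114 kg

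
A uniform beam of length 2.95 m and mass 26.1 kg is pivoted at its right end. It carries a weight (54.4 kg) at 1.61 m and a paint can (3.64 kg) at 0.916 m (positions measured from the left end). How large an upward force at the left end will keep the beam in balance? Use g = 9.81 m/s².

F ≈ 395 N

Taking torques about the right end:
Beam weight: 26.1 × 9.81 = 256 N down at 1.475 m → arm 1.475 m, τ = 256 × 1.475 = 377.6 N·m counterclockwise.
Weight: 54.4 × 9.81 = 533.7 N down at 1.61 m → arm 1.34 m, τ = 533.7 × 1.34 = 715.2 N·m counterclockwise.
Paint can: 3.64 × 9.81 = 35.71 N down at 0.916 m → arm 2.034 m, τ = 35.71 × 2.034 = 72.63 N·m counterclockwise.
Net moment of the loads = 1165 N·m counterclockwise.
The upward force F acts at the left end, arm 2.95 m, giving F × 2.95 clockwise.
Στ = 0 ⇒ F × 2.95 = 1165 ⇒ F = 1165 / 2.95 = 395 N.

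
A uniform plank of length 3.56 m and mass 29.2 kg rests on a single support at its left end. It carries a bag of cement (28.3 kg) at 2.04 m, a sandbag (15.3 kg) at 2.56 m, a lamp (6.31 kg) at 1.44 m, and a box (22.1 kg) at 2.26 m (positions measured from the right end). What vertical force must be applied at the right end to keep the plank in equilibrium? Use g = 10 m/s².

F ≈ 428 N

Choose the left end as the axis so the unknown pivot reaction has zero arm there.
Beam weight: 29.2 × 10 = 292 N down at 1.78 m → arm 1.78 m, τ = 292 × 1.78 = 519.8 N·m clockwise.
Bag of cement: 28.3 × 10 = 283 N down at 2.04 m → arm 1.52 m, τ = 283 × 1.52 = 430.2 N·m clockwise.
Sandbag: 15.3 × 10 = 153 N down at 2.56 m → arm 1 m, τ = 153 × 1 = 153 N·m clockwise.
Lamp: 6.31 × 10 = 63.1 N down at 1.44 m → arm 2.12 m, τ = 63.1 × 2.12 = 133.8 N·m clockwise.
Box: 22.1 × 10 = 221 N down at 2.26 m → arm 1.3 m, τ = 221 × 1.3 = 287.3 N·m clockwise.
Net moment of the loads = 1524 N·m clockwise.
The upward force F acts at the right end, arm 3.56 m, giving F × 3.56 counterclockwise.
Balancing moments: F × 3.56 = 1524, giving F = 1524 / 3.56 = 428 N.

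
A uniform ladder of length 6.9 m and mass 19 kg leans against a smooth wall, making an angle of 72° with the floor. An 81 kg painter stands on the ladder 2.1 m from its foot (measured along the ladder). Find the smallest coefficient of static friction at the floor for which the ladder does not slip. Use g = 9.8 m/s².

Sum moments about the foot of the ladder (the floor normal and friction both act there and drop out).
Ladder weight 19×9.8 = 186.2 N acts at 3.45 m along the ladder; its horizontal arm is 3.45·cos72° = 1.066 m → τ = 198.5 N·m clockwise.
Painter: 81×9.8 = 793.8 N at 2.1 m → arm 0.6489 m → τ = 515.1 N·m clockwise.
Wall normal N acts horizontally at the top; its moment arm is the height L sinθ = 6.9·sin72° = 6.562 m, counterclockwise.
Στ = 0 ⇒ N × 6.562 = 713.6 ⇒ N = 108.7 N.
ΣFx = 0 ⇒ f = N_wall = 108.7 N. ΣFy = 0 ⇒ N_floor = 980 N.
μ_min = f / N_floor = 108.7 / 980 = 0.111.

μ_min ≈ 0.111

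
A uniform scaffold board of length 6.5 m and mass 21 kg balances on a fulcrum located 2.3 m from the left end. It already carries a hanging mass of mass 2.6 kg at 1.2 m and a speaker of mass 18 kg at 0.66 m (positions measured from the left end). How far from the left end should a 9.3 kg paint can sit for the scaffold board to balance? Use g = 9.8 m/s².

Taking torques about the fulcrum (at 2.3 m from the left end):
Beam weight: 21 × 9.8 = 205.8 N down at 3.25 m → arm 0.95 m, τ = 205.8 × 0.95 = 195.5 N·m clockwise.
Hanging mass: 2.6 × 9.8 = 25.48 N down at 1.2 m → arm 1.1 m, τ = 25.48 × 1.1 = 28.03 N·m counterclockwise.
Speaker: 18 × 9.8 = 176.4 N down at 0.66 m → arm 1.64 m, τ = 176.4 × 1.64 = 289.3 N·m counterclockwise.
Net moment of existing loads = 121.8 N·m counterclockwise.
The paint can weighs 9.3 × 9.8 = 91.14 N and must supply an equal clockwise moment, so its lever arm about the fulcrum is 121.8 / 91.14 = 1.34 m.
That puts it at 2.3 + 1.34 = 3.64 m from the left end.

x ≈ 3.64 m from the left end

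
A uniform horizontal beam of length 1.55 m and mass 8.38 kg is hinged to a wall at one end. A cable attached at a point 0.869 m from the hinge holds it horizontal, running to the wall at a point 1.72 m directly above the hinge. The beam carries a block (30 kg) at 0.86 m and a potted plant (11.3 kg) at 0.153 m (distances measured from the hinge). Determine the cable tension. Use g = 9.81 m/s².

Taking torques about the hinge:
Beam weight: 8.38 × 9.81 = 82.21 N down at 0.775 m → arm 0.775 m, τ = 82.21 × 0.775 = 63.71 N·m clockwise.
Block: 30 × 9.81 = 294.3 N down at 0.86 m → arm 0.86 m, τ = 294.3 × 0.86 = 253.1 N·m clockwise.
Potted plant: 11.3 × 9.81 = 110.9 N down at 0.153 m → arm 0.153 m, τ = 110.9 × 0.153 = 16.97 N·m clockwise.
Total clockwise load moment = 333.8 N·m.
The cable tension T acts at 0.869 m; only its component perpendicular to the beam, T sinθ, produces torque. sinθ = h/√(h²+d²) = 1.72/√(1.72²+0.869²) = 0.8926.
Στ = 0 ⇒ T × 0.869 × 0.8926 = 333.8 ⇒ T = 333.8 / 0.7757 = 430 N.

T ≈ 430 N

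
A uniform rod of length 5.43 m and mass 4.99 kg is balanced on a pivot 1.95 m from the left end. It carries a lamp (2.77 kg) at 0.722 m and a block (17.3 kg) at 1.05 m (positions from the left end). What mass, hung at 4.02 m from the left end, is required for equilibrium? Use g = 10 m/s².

Taking torques about the pivot (at 1.95 m from the left end):
Beam weight: 4.99 × 10 = 49.9 N down at 2.715 m → arm 0.765 m, τ = 49.9 × 0.765 = 38.17 N·m clockwise.
Lamp: 2.77 × 10 = 27.7 N down at 0.722 m → arm 1.228 m, τ = 27.7 × 1.228 = 34.02 N·m counterclockwise.
Block: 17.3 × 10 = 173 N down at 1.05 m → arm 0.9 m, τ = 173 × 0.9 = 155.7 N·m counterclockwise.
Net moment of known loads = 151.5 N·m counterclockwise.
An unknown mass m at 4.02 m has arm 2.07 m; its moment is m·g·2.07 clockwise.
Στ = 0 ⇒ m × 10 × 2.07 = 151.5 ⇒ m = 151.5 / (10 × 2.07) = 7.32 kg.

m ≈ 7.32 kg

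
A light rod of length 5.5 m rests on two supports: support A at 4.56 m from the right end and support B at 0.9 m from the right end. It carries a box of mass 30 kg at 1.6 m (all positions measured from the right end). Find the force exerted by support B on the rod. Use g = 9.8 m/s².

R_B ≈ 238 N

Choose support A as the axis so its reaction then has zero moment arm.
Box: 30 × 9.8 = 294 N down at 1.6 m → arm 2.96 m, τ = 294 × 2.96 = 870.2 N·m clockwise.
Net load moment about support A = 870.2 N·m clockwise.
Reaction R at support B is upward at 0.9 m, arm 3.66 m → moment R × 3.66 counterclockwise.
For rotational equilibrium, R × 3.66 = 870.2, so R = 238 N.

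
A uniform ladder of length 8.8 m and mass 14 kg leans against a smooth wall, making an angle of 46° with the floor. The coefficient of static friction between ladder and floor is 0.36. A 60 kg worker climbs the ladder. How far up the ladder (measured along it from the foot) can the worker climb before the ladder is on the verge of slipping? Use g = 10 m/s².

Take moments about the foot of the ladder.
Ladder weight 14×10 = 140 N acts at 4.4 m along the ladder; its horizontal arm is 4.4·cos46° = 3.056 m → τ = 427.8 N·m clockwise.
Worker weight 60×10 = 600 N at distance d → arm d·cos46° → τ = 600·d·0.6947 clockwise.
Wall normal N at the top has arm L sinθ = 6.33 m counterclockwise, so Στ = 0 gives N·6.33 = 427.8 + 416.8·d.
ΣFy = 0 ⇒ N_floor = 740 N, so the maximum friction is μ_s·N_floor = 0.36×740 = 266.4 N. ΣFx = 0 ⇒ N_wall = f, so at the slipping point N = 266.4 N.
Substituting: 266.4×6.33 = 427.8 + 416.8·d ⇒ d = (1686 − 427.8) / 416.8 = 3.02 m.

d ≈ 3.02 m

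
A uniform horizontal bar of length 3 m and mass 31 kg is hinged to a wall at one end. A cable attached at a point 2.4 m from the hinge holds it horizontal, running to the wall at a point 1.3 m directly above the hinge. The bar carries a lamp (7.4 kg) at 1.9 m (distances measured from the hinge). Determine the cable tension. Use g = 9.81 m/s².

Take moments about the hinge.
Beam weight: 31 × 9.81 = 304.1 N down at 1.5 m → arm 1.5 m, τ = 304.1 × 1.5 = 456.2 N·m clockwise.
Lamp: 7.4 × 9.81 = 72.59 N down at 1.9 m → arm 1.9 m, τ = 72.59 × 1.9 = 137.9 N·m clockwise.
Total clockwise load moment = 594.1 N·m.
The cable tension T acts at 2.4 m; only its component perpendicular to the bar, T sinθ, produces torque. sinθ = h/√(h²+d²) = 1.3/√(1.3²+2.4²) = 0.4763.
Balancing moments: T × 2.4 × 0.4763 = 594.1, giving T = 594.1 / 1.143 = 520 N.

T ≈ 520 N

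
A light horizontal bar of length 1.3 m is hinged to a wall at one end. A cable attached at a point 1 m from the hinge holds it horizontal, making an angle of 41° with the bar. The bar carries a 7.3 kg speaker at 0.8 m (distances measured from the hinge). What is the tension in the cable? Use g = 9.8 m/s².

T ≈ 87.2 N

About the hinge:
Speaker: 7.3 × 9.8 = 71.54 N down at 0.8 m → arm 0.8 m, τ = 71.54 × 0.8 = 57.23 N·m clockwise.
Total clockwise load moment = 57.23 N·m.
The cable tension T acts at 1 m; only its component perpendicular to the bar, T sinθ, produces torque. sin 41° = 0.6561.
For rotational equilibrium, T × 1 × 0.6561 = 57.23, so T = 57.23 / 0.6561 = 87.2 N.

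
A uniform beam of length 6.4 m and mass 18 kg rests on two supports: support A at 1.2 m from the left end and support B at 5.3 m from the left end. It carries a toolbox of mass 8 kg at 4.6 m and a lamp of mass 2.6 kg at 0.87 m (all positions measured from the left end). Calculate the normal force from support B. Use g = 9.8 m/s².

R_B ≈ 149 N

Sum moments about support A (its reaction then has zero moment arm).
Beam weight: 18 × 9.8 = 176.4 N down at 3.2 m → arm 2 m, τ = 176.4 × 2 = 352.8 N·m clockwise.
Toolbox: 8 × 9.8 = 78.4 N down at 4.6 m → arm 3.4 m, τ = 78.4 × 3.4 = 266.6 N·m clockwise.
Lamp: 2.6 × 9.8 = 25.48 N down at 0.87 m → arm 0.33 m, τ = 25.48 × 0.33 = 8.408 N·m counterclockwise.
Net load moment about support A = 611 N·m clockwise.
Reaction R at support B is upward at 5.3 m, arm 4.1 m → moment R × 4.1 counterclockwise.
Setting net torque to zero: R × 4.1 = 611 → R = 149 N.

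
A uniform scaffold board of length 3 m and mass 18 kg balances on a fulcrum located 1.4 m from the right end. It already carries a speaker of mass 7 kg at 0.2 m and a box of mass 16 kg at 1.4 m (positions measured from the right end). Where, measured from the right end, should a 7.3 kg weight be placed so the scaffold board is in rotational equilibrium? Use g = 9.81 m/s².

x ≈ 2.3 m from the right end

Sum moments about the fulcrum (at 1.4 m from the right end) (the support reaction has zero arm there).
Beam weight: 18 × 9.81 = 176.6 N down at 1.5 m → arm 0.1 m, τ = 176.6 × 0.1 = 17.66 N·m counterclockwise.
Speaker: 7 × 9.81 = 68.67 N down at 0.2 m → arm 1.2 m, τ = 68.67 × 1.2 = 82.4 N·m clockwise.
Box: acts at the fulcrum, moment arm 0 → no torque.
Net moment of existing loads = 64.74 N·m clockwise.
The weight weighs 7.3 × 9.81 = 71.61 N and must supply an equal counterclockwise moment, so its lever arm about the fulcrum is 64.74 / 71.61 = 0.904 m.
That puts it at 1.4 + 0.904 = 2.3 m from the right end.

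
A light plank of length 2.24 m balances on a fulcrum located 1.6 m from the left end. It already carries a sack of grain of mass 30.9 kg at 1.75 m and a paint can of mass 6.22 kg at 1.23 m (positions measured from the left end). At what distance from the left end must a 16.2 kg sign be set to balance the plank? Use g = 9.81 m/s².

Sum moments about the fulcrum (at 1.6 m from the left end) (the support reaction has zero arm there).
Sack of grain: 30.9 × 9.81 = 303.1 N down at 1.75 m → arm 0.15 m, τ = 303.1 × 0.15 = 45.47 N·m clockwise.
Paint can: 6.22 × 9.81 = 61.02 N down at 1.23 m → arm 0.37 m, τ = 61.02 × 0.37 = 22.58 N·m counterclockwise.
Net moment of existing loads = 22.89 N·m clockwise.
The sign weighs 16.2 × 9.81 = 158.9 N and must supply an equal counterclockwise moment, so its lever arm about the fulcrum is 22.89 / 158.9 = 0.144 m.
That puts it at 1.6 − 0.144 = 1.46 m from the left end.

x ≈ 1.46 m from the left end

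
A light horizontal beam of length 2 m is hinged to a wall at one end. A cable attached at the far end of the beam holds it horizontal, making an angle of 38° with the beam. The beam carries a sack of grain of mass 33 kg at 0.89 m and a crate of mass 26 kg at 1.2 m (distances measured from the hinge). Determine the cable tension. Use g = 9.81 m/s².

Taking torques about the hinge:
Sack of grain: 33 × 9.81 = 323.7 N down at 0.89 m → arm 0.89 m, τ = 323.7 × 0.89 = 288.1 N·m clockwise.
Crate: 26 × 9.81 = 255.1 N down at 1.2 m → arm 1.2 m, τ = 255.1 × 1.2 = 306.1 N·m clockwise.
Total clockwise load moment = 594.2 N·m.
The cable tension T acts at 2 m; only its component perpendicular to the beam, T sinθ, produces torque. sin 38° = 0.6157.
Balancing moments: T × 2 × 0.6157 = 594.2, giving T = 594.2 / 1.231 = 483 N.

T ≈ 483 N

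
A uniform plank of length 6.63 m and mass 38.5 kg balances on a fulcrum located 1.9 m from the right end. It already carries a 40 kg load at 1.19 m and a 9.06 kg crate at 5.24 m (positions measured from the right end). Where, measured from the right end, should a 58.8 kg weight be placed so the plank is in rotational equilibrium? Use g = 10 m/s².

Sum moments about the fulcrum (at 1.9 m from the right end) (the support reaction has zero arm there).
Beam weight: 38.5 × 10 = 385 N down at 3.315 m → arm 1.415 m, τ = 385 × 1.415 = 544.8 N·m counterclockwise.
Load: 40 × 10 = 400 N down at 1.19 m → arm 0.71 m, τ = 400 × 0.71 = 284 N·m clockwise.
Crate: 9.06 × 10 = 90.6 N down at 5.24 m → arm 3.34 m, τ = 90.6 × 3.34 = 302.6 N·m counterclockwise.
Net moment of existing loads = 563.4 N·m counterclockwise.
The weight weighs 58.8 × 10 = 588 N and must supply an equal clockwise moment, so its lever arm about the fulcrum is 563.4 / 588 = 0.958 m.
That puts it at 1.9 − 0.958 = 0.942 m from the right end.

x ≈ 0.942 m from the right end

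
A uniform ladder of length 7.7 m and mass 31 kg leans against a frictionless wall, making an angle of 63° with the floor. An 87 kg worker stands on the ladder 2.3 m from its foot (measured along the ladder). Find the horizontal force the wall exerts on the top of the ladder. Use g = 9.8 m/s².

About the foot of the ladder:
Ladder weight 31×9.8 = 303.8 N acts at 3.85 m along the ladder; its horizontal arm is 3.85·cos63° = 1.748 m → τ = 531 N·m clockwise.
Worker: 87×9.8 = 852.6 N at 2.3 m → arm 1.044 m → τ = 890.1 N·m clockwise.
Wall normal N acts horizontally at the top; its moment arm is the height L sinθ = 7.7·sin63° = 6.861 m, counterclockwise.
Setting net torque to zero: N × 6.861 = 1421 → N = 207 N.

N_wall ≈ 207 N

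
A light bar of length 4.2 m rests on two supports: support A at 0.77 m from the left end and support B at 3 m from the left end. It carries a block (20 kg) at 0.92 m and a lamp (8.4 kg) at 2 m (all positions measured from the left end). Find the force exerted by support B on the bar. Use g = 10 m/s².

About support A:
Block: 20 × 10 = 200 N down at 0.92 m → arm 0.15 m, τ = 200 × 0.15 = 30 N·m clockwise.
Lamp: 8.4 × 10 = 84 N down at 2 m → arm 1.23 m, τ = 84 × 1.23 = 103.3 N·m clockwise.
Net load moment about support A = 133.3 N·m clockwise.
Reaction R at support B is upward at 3 m, arm 2.23 m → moment R × 2.23 counterclockwise.
Στ = 0 ⇒ R × 2.23 = 133.3 ⇒ R = 59.8 N.

R_B ≈ 59.8 N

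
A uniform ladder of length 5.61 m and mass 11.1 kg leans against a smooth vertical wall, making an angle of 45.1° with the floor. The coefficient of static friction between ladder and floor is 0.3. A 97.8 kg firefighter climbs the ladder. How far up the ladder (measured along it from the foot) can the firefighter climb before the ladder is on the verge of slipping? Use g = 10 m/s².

d ≈ 1.56 m

Taking torques about the foot of the ladder:
Ladder weight 11.1×10 = 111 N acts at 2.805 m along the ladder; its horizontal arm is 2.805·cos45.1° = 1.98 m → τ = 219.8 N·m clockwise.
Firefighter weight 97.8×10 = 978 N at distance d → arm d·cos45.1° → τ = 978·d·0.7059 clockwise.
Wall normal N at the top has arm L sinθ = 3.974 m counterclockwise, so Στ = 0 gives N·3.974 = 219.8 + 690.4·d.
ΣFy = 0 ⇒ N_floor = 1089 N, so the maximum friction is μ_s·N_floor = 0.3×1089 = 326.7 N. ΣFx = 0 ⇒ N_wall = f, so at the slipping point N = 326.7 N.
Substituting: 326.7×3.974 = 219.8 + 690.4·d ⇒ d = (1298 − 219.8) / 690.4 = 1.56 m.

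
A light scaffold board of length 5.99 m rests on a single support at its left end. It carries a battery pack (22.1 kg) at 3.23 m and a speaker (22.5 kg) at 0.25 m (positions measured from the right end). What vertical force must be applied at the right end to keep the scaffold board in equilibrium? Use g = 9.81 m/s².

F ≈ 311 N

Sum moments about the left end (the unknown pivot reaction has zero arm there).
Battery pack: 22.1 × 9.81 = 216.8 N down at 3.23 m → arm 2.76 m, τ = 216.8 × 2.76 = 598.4 N·m clockwise.
Speaker: 22.5 × 9.81 = 220.7 N down at 0.25 m → arm 5.74 m, τ = 220.7 × 5.74 = 1267 N·m clockwise.
Net moment of the loads = 1865 N·m clockwise.
The upward force F acts at the right end, arm 5.99 m, giving F × 5.99 counterclockwise.
For rotational equilibrium, F × 5.99 = 1865, so F = 1865 / 5.99 = 311 N.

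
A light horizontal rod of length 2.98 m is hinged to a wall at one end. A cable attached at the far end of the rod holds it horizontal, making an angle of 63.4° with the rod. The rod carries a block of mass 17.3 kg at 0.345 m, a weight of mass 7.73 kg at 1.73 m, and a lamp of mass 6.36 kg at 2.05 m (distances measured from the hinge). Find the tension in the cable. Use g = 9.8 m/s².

About the hinge:
Block: 17.3 × 9.8 = 169.5 N down at 0.345 m → arm 0.345 m, τ = 169.5 × 0.345 = 58.48 N·m clockwise.
Weight: 7.73 × 9.8 = 75.75 N down at 1.73 m → arm 1.73 m, τ = 75.75 × 1.73 = 131 N·m clockwise.
Lamp: 6.36 × 9.8 = 62.33 N down at 2.05 m → arm 2.05 m, τ = 62.33 × 2.05 = 127.8 N·m clockwise.
Total clockwise load moment = 317.3 N·m.
The cable tension T acts at 2.98 m; only its component perpendicular to the rod, T sinθ, produces torque. sin 63.4° = 0.8942.
Στ = 0 ⇒ T × 2.98 × 0.8942 = 317.3 ⇒ T = 317.3 / 2.665 = 119 N.

T ≈ 119 N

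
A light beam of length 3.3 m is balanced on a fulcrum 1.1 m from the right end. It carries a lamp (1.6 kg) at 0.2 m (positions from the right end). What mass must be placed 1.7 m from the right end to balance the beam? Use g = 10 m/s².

m ≈ 2.4 kg

About the fulcrum (at 1.1 m from the right end):
Lamp: 1.6 × 10 = 16 N down at 0.2 m → arm 0.9 m, τ = 16 × 0.9 = 14.4 N·m clockwise.
Net moment of known loads = 14.4 N·m clockwise.
An unknown mass m at 1.7 m has arm 0.6 m; its moment is m·g·0.6 counterclockwise.
For rotational equilibrium, m × 10 × 0.6 = 14.4, so m = 14.4 / (10 × 0.6) = 2.4 kg.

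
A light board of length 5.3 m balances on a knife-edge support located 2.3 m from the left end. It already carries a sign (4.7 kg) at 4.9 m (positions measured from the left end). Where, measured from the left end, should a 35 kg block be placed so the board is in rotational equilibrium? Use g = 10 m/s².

x ≈ 1.95 m from the left end

Take moments about the knife-edge support (at 2.3 m from the left end).
Sign: 4.7 × 10 = 47 N down at 4.9 m → arm 2.6 m, τ = 47 × 2.6 = 122.2 N·m clockwise.
Net moment of existing loads = 122.2 N·m clockwise.
The block weighs 35 × 10 = 350 N and must supply an equal counterclockwise moment, so its lever arm about the knife-edge support is 122.2 / 350 = 0.349 m.
That puts it at 2.3 − 0.349 = 1.95 m from the left end.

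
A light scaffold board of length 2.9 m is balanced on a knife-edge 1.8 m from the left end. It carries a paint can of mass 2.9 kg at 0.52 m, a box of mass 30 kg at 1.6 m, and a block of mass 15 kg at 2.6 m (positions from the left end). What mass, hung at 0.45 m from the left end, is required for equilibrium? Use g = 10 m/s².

m ≈ 1.69 kg

Take moments about the knife-edge (at 1.8 m from the left end).
Paint can: 2.9 × 10 = 29 N down at 0.52 m → arm 1.28 m, τ = 29 × 1.28 = 37.12 N·m counterclockwise.
Box: 30 × 10 = 300 N down at 1.6 m → arm 0.2 m, τ = 300 × 0.2 = 60 N·m counterclockwise.
Block: 15 × 10 = 150 N down at 2.6 m → arm 0.8 m, τ = 150 × 0.8 = 120 N·m clockwise.
Net moment of known loads = 22.88 N·m clockwise.
An unknown mass m at 0.45 m has arm 1.35 m; its moment is m·g·1.35 counterclockwise.
Balancing moments: m × 10 × 1.35 = 22.88, giving m = 22.88 / (10 × 1.35) = 1.69 kg.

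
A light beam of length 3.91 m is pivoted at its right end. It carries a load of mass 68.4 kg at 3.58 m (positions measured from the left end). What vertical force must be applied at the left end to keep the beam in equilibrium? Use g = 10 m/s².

F ≈ 57.7 N

Take moments about the right end.
Load: 68.4 × 10 = 684 N down at 3.58 m → arm 0.33 m, τ = 684 × 0.33 = 225.7 N·m counterclockwise.
Net moment of the loads = 225.7 N·m counterclockwise.
The upward force F acts at the left end, arm 3.91 m, giving F × 3.91 clockwise.
Στ = 0 ⇒ F × 3.91 = 225.7 ⇒ F = 225.7 / 3.91 = 57.7 N.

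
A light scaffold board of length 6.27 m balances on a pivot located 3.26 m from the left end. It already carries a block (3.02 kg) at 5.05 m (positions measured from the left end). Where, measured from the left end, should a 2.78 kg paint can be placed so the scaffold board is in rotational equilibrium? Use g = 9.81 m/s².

About the pivot (at 3.26 m from the left end):
Block: 3.02 × 9.81 = 29.63 N down at 5.05 m → arm 1.79 m, τ = 29.63 × 1.79 = 53.04 N·m clockwise.
Net moment of existing loads = 53.04 N·m clockwise.
The paint can weighs 2.78 × 9.81 = 27.27 N and must supply an equal counterclockwise moment, so its lever arm about the pivot is 53.04 / 27.27 = 1.94 m.
That puts it at 3.26 − 1.94 = 1.32 m from the left end.

x ≈ 1.32 m from the left end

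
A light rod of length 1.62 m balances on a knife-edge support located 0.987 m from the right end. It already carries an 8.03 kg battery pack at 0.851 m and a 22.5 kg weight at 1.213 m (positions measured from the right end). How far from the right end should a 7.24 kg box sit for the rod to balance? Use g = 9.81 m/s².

x ≈ 0.435 m from the right end

Choose the knife-edge support (at 0.987 m from the right end) as the axis so the support reaction has zero arm there.
Battery pack: 8.03 × 9.81 = 78.77 N down at 0.851 m → arm 0.136 m, τ = 78.77 × 0.136 = 10.71 N·m clockwise.
Weight: 22.5 × 9.81 = 220.7 N down at 1.213 m → arm 0.226 m, τ = 220.7 × 0.226 = 49.88 N·m counterclockwise.
Net moment of existing loads = 39.17 N·m counterclockwise.
The box weighs 7.24 × 9.81 = 71.02 N and must supply an equal clockwise moment, so its lever arm about the knife-edge support is 39.17 / 71.02 = 0.552 m.
That puts it at 0.987 − 0.552 = 0.435 m from the right end.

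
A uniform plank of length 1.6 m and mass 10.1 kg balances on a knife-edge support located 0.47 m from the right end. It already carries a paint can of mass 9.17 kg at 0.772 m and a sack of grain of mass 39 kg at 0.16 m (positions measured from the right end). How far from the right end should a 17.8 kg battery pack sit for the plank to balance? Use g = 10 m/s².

Choose the knife-edge support (at 0.47 m from the right end) as the axis so the support reaction has zero arm there.
Beam weight: 10.1 × 10 = 101 N down at 0.8 m → arm 0.33 m, τ = 101 × 0.33 = 33.33 N·m counterclockwise.
Paint can: 9.17 × 10 = 91.7 N down at 0.772 m → arm 0.302 m, τ = 91.7 × 0.302 = 27.69 N·m counterclockwise.
Sack of grain: 39 × 10 = 390 N down at 0.16 m → arm 0.31 m, τ = 390 × 0.31 = 120.9 N·m clockwise.
Net moment of existing loads = 59.88 N·m clockwise.
The battery pack weighs 17.8 × 10 = 178 N and must supply an equal counterclockwise moment, so its lever arm about the knife-edge support is 59.88 / 178 = 0.336 m.
That puts it at 0.47 + 0.336 = 0.806 m from the right end.

x ≈ 0.806 m from the right end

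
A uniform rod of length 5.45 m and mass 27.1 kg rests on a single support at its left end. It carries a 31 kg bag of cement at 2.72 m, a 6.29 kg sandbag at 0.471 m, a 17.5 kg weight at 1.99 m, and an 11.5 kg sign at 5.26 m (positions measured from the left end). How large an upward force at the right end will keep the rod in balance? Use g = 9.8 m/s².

F ≈ 461 N

Choose the left end as the axis so the unknown pivot reaction has zero arm there.
Beam weight: 27.1 × 9.8 = 265.6 N down at 2.725 m → arm 2.725 m, τ = 265.6 × 2.725 = 723.8 N·m clockwise.
Bag of cement: 31 × 9.8 = 303.8 N down at 2.72 m → arm 2.72 m, τ = 303.8 × 2.72 = 826.3 N·m clockwise.
Sandbag: 6.29 × 9.8 = 61.64 N down at 0.471 m → arm 0.471 m, τ = 61.64 × 0.471 = 29.03 N·m clockwise.
Weight: 17.5 × 9.8 = 171.5 N down at 1.99 m → arm 1.99 m, τ = 171.5 × 1.99 = 341.3 N·m clockwise.
Sign: 11.5 × 9.8 = 112.7 N down at 5.26 m → arm 5.26 m, τ = 112.7 × 5.26 = 592.8 N·m clockwise.
Net moment of the loads = 2513 N·m clockwise.
The upward force F acts at the right end, arm 5.45 m, giving F × 5.45 counterclockwise.
For rotational equilibrium, F × 5.45 = 2513, so F = 2513 / 5.45 = 461 N.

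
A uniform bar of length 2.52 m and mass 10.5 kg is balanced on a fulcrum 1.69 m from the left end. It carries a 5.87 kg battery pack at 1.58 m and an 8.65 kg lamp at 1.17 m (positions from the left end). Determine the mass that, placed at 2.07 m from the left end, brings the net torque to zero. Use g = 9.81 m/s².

About the fulcrum (at 1.69 m from the left end):
Beam weight: 10.5 × 9.81 = 103 N down at 1.26 m → arm 0.43 m, τ = 103 × 0.43 = 44.29 N·m counterclockwise.
Battery pack: 5.87 × 9.81 = 57.58 N down at 1.58 m → arm 0.11 m, τ = 57.58 × 0.11 = 6.334 N·m counterclockwise.
Lamp: 8.65 × 9.81 = 84.86 N down at 1.17 m → arm 0.52 m, τ = 84.86 × 0.52 = 44.13 N·m counterclockwise.
Net moment of known loads = 94.75 N·m counterclockwise.
An unknown mass m at 2.07 m has arm 0.38 m; its moment is m·g·0.38 clockwise.
For rotational equilibrium, m × 9.81 × 0.38 = 94.75, so m = 94.75 / (9.81 × 0.38) = 25.4 kg.

m ≈ 25.4 kg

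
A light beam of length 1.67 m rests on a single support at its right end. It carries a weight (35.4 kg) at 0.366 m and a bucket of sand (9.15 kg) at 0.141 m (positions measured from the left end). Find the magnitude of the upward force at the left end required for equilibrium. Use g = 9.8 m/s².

F ≈ 353 N

Taking torques about the right end:
Weight: 35.4 × 9.8 = 346.9 N down at 0.366 m → arm 1.304 m, τ = 346.9 × 1.304 = 452.4 N·m counterclockwise.
Bucket of sand: 9.15 × 9.8 = 89.67 N down at 0.141 m → arm 1.529 m, τ = 89.67 × 1.529 = 137.1 N·m counterclockwise.
Net moment of the loads = 589.5 N·m counterclockwise.
The upward force F acts at the left end, arm 1.67 m, giving F × 1.67 clockwise.
Balancing moments: F × 1.67 = 589.5, giving F = 589.5 / 1.67 = 353 N.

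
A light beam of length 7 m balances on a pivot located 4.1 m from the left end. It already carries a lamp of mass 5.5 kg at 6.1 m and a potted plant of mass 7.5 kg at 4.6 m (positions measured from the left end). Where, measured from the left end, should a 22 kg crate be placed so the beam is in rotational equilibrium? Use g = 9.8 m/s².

x ≈ 3.43 m from the left end

Take moments about the pivot (at 4.1 m from the left end).
Lamp: 5.5 × 9.8 = 53.9 N down at 6.1 m → arm 2 m, τ = 53.9 × 2 = 107.8 N·m clockwise.
Potted plant: 7.5 × 9.8 = 73.5 N down at 4.6 m → arm 0.5 m, τ = 73.5 × 0.5 = 36.75 N·m clockwise.
Net moment of existing loads = 144.6 N·m clockwise.
The crate weighs 22 × 9.8 = 215.6 N and must supply an equal counterclockwise moment, so its lever arm about the pivot is 144.6 / 215.6 = 0.671 m.
That puts it at 4.1 − 0.671 = 3.43 m from the left end.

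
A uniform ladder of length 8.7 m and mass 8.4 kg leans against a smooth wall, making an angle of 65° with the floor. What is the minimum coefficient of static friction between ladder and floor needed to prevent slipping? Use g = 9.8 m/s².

μ_min ≈ 0.233

Sum moments about the foot of the ladder (the floor normal and friction both act there and drop out).
Ladder weight 8.4×9.8 = 82.32 N acts at 4.35 m along the ladder; its horizontal arm is 4.35·cos65° = 1.838 m → τ = 151.3 N·m clockwise.
Wall normal N acts horizontally at the top; its moment arm is the height L sinθ = 8.7·sin65° = 7.885 m, counterclockwise.
Setting net torque to zero: N × 7.885 = 151.3 → N = 19.19 N.
ΣFx = 0 ⇒ f = N_wall = 19.19 N. ΣFy = 0 ⇒ N_floor = 82.32 N.
μ_min = f / N_floor = 19.19 / 82.32 = 0.233.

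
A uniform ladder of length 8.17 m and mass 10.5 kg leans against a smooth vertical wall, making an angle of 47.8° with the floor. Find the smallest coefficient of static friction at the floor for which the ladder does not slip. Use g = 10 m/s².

Choose the foot of the ladder as the axis so the floor normal and friction both act there and drop out.
Ladder weight 10.5×10 = 105 N acts at 4.085 m along the ladder; its horizontal arm is 4.085·cos47.8° = 2.744 m → τ = 288.1 N·m clockwise.
Wall normal N acts horizontally at the top; its moment arm is the height L sinθ = 8.17·sin47.8° = 6.052 m, counterclockwise.
Balancing moments: N × 6.052 = 288.1, giving N = 47.6 N.
ΣFx = 0 ⇒ f = N_wall = 47.6 N. ΣFy = 0 ⇒ N_floor = 105 N.
μ_min = f / N_floor = 47.6 / 105 = 0.453.

μ_min ≈ 0.453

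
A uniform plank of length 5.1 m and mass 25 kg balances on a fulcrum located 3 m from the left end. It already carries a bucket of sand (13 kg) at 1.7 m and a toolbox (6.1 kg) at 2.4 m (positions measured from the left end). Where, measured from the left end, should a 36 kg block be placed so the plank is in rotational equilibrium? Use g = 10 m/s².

Taking torques about the fulcrum (at 3 m from the left end):
Beam weight: 25 × 10 = 250 N down at 2.55 m → arm 0.45 m, τ = 250 × 0.45 = 112.5 N·m counterclockwise.
Bucket of sand: 13 × 10 = 130 N down at 1.7 m → arm 1.3 m, τ = 130 × 1.3 = 169 N·m counterclockwise.
Toolbox: 6.1 × 10 = 61 N down at 2.4 m → arm 0.6 m, τ = 61 × 0.6 = 36.6 N·m counterclockwise.
Net moment of existing loads = 318.1 N·m counterclockwise.
The block weighs 36 × 10 = 360 N and must supply an equal clockwise moment, so its lever arm about the fulcrum is 318.1 / 360 = 0.884 m.
That puts it at 3 + 0.884 = 3.88 m from the left end.

x ≈ 3.88 m from the left end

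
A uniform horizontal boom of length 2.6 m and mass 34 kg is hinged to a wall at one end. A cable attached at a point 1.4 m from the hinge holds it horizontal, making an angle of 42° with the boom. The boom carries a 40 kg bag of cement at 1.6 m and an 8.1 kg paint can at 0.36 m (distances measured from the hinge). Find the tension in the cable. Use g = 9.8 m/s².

T ≈ 1160 N

About the hinge:
Beam weight: 34 × 9.8 = 333.2 N down at 1.3 m → arm 1.3 m, τ = 333.2 × 1.3 = 433.2 N·m clockwise.
Bag of cement: 40 × 9.8 = 392 N down at 1.6 m → arm 1.6 m, τ = 392 × 1.6 = 627.2 N·m clockwise.
Paint can: 8.1 × 9.8 = 79.38 N down at 0.36 m → arm 0.36 m, τ = 79.38 × 0.36 = 28.58 N·m clockwise.
Total clockwise load moment = 1089 N·m.
The cable tension T acts at 1.4 m; only its component perpendicular to the boom, T sinθ, produces torque. sin 42° = 0.6691.
Στ = 0 ⇒ T × 1.4 × 0.6691 = 1089 ⇒ T = 1089 / 0.9367 = 1160 N.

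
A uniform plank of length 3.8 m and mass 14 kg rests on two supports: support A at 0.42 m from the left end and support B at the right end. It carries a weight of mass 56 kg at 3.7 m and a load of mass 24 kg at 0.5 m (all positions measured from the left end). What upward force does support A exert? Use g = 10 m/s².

R_A ≈ 330 N

Take moments about support B.
Beam weight: 14 × 10 = 140 N down at 1.9 m → arm 1.9 m, τ = 140 × 1.9 = 266 N·m counterclockwise.
Weight: 56 × 10 = 560 N down at 3.7 m → arm 0.1 m, τ = 560 × 0.1 = 56 N·m counterclockwise.
Load: 24 × 10 = 240 N down at 0.5 m → arm 3.3 m, τ = 240 × 3.3 = 792 N·m counterclockwise.
Net load moment about support B = 1114 N·m counterclockwise.
Reaction R at support A is upward at 0.42 m, arm 3.38 m → moment R × 3.38 clockwise.
Setting net torque to zero: R × 3.38 = 1114 → R = 330 N.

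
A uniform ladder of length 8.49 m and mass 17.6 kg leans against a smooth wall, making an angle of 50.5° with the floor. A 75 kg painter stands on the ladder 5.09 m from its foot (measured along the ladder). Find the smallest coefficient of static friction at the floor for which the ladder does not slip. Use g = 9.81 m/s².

Sum moments about the foot of the ladder (the floor normal and friction both act there and drop out).
Ladder weight 17.6×9.81 = 172.7 N acts at 4.245 m along the ladder; its horizontal arm is 4.245·cos50.5° = 2.7 m → τ = 466.3 N·m clockwise.
Painter: 75×9.81 = 735.8 N at 5.09 m → arm 3.238 m → τ = 2383 N·m clockwise.
Wall normal N acts horizontally at the top; its moment arm is the height L sinθ = 8.49·sin50.5° = 6.551 m, counterclockwise.
Balancing moments: N × 6.551 = 2849, giving N = 434.9 N.
ΣFx = 0 ⇒ f = N_wall = 434.9 N. ΣFy = 0 ⇒ N_floor = 908.5 N.
μ_min = f / N_floor = 434.9 / 908.5 = 0.479.

μ_min ≈ 0.479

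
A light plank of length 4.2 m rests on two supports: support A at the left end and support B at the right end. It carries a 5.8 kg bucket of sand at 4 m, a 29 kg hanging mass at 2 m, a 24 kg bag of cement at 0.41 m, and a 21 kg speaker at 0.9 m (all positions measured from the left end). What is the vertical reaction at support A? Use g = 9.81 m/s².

Taking torques about support B:
Bucket of sand: 5.8 × 9.81 = 56.9 N down at 4 m → arm 0.2 m, τ = 56.9 × 0.2 = 11.38 N·m counterclockwise.
Hanging mass: 29 × 9.81 = 284.5 N down at 2 m → arm 2.2 m, τ = 284.5 × 2.2 = 625.9 N·m counterclockwise.
Bag of cement: 24 × 9.81 = 235.4 N down at 0.41 m → arm 3.79 m, τ = 235.4 × 3.79 = 892.2 N·m counterclockwise.
Speaker: 21 × 9.81 = 206 N down at 0.9 m → arm 3.3 m, τ = 206 × 3.3 = 679.8 N·m counterclockwise.
Net load moment about support B = 2209 N·m counterclockwise.
Reaction R at support A is upward at 0 m, arm 4.2 m → moment R × 4.2 clockwise.
For rotational equilibrium, R × 4.2 = 2209, so R = 526 N.

R_A ≈ 526 N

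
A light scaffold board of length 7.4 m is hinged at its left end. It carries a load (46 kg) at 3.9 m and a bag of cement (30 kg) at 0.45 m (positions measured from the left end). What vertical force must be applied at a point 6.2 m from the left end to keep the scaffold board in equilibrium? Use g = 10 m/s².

F ≈ 311 N

Choose the left end as the axis so the unknown pivot reaction has zero arm there.
Load: 46 × 10 = 460 N down at 3.9 m → arm 3.9 m, τ = 460 × 3.9 = 1794 N·m clockwise.
Bag of cement: 30 × 10 = 300 N down at 0.45 m → arm 0.45 m, τ = 300 × 0.45 = 135 N·m clockwise.
Net moment of the loads = 1929 N·m clockwise.
The upward force F acts at a point 6.2 m from the left end, arm 6.2 m, giving F × 6.2 counterclockwise.
For rotational equilibrium, F × 6.2 = 1929, so F = 1929 / 6.2 = 311 N.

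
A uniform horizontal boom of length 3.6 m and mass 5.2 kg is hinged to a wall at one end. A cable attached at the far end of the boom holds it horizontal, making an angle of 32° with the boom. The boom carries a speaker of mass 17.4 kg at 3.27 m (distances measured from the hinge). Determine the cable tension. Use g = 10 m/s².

T ≈ 347 N

Taking torques about the hinge:
Beam weight: 5.2 × 10 = 52 N down at 1.8 m → arm 1.8 m, τ = 52 × 1.8 = 93.6 N·m clockwise.
Speaker: 17.4 × 10 = 174 N down at 3.27 m → arm 3.27 m, τ = 174 × 3.27 = 569 N·m clockwise.
Total clockwise load moment = 662.6 N·m.
The cable tension T acts at 3.6 m; only its component perpendicular to the boom, T sinθ, produces torque. sin 32° = 0.5299.
Balancing moments: T × 3.6 × 0.5299 = 662.6, giving T = 662.6 / 1.908 = 347 N.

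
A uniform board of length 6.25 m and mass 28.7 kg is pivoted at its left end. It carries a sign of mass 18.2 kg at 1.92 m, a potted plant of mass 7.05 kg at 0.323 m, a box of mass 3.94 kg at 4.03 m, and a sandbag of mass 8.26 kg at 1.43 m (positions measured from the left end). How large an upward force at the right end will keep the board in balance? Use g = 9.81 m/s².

Choose the left end as the axis so the unknown pivot reaction has zero arm there.
Beam weight: 28.7 × 9.81 = 281.5 N down at 3.125 m → arm 3.125 m, τ = 281.5 × 3.125 = 879.7 N·m clockwise.
Sign: 18.2 × 9.81 = 178.5 N down at 1.92 m → arm 1.92 m, τ = 178.5 × 1.92 = 342.7 N·m clockwise.
Potted plant: 7.05 × 9.81 = 69.16 N down at 0.323 m → arm 0.323 m, τ = 69.16 × 0.323 = 22.34 N·m clockwise.
Box: 3.94 × 9.81 = 38.65 N down at 4.03 m → arm 4.03 m, τ = 38.65 × 4.03 = 155.8 N·m clockwise.
Sandbag: 8.26 × 9.81 = 81.03 N down at 1.43 m → arm 1.43 m, τ = 81.03 × 1.43 = 115.9 N·m clockwise.
Net moment of the loads = 1516 N·m clockwise.
The upward force F acts at the right end, arm 6.25 m, giving F × 6.25 counterclockwise.
Balancing moments: F × 6.25 = 1516, giving F = 1516 / 6.25 = 243 N.

F ≈ 243 N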